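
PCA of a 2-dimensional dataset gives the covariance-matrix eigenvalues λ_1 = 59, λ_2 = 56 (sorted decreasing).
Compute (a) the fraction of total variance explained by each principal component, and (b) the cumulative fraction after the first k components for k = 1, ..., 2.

Step 1 — total variance = trace(Sigma) = Σ λ_i = 59 + 56 = 115.

Step 2 — fraction explained by component i = λ_i / Σ λ:
  PC1: 59/115 = 0.513
  PC2: 56/115 = 0.487

Step 3 — cumulative fraction after k components = (λ_1 + ... + λ_k) / Σ λ:
  k = 1: 59/115 = 0.513
  k = 2: (59 + 56)/115 = 115/115 = 1

Summary (fraction, with percent):

explained: PC1 0.513 (51.3%), PC2 0.487 (48.7%);  cumulative: 0.513, 1


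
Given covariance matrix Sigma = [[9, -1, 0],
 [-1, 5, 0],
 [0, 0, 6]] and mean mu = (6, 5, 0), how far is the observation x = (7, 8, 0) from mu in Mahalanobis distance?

Step 1 — centre the observation: (x - mu) = (1, 3, 0).

Step 2 — invert Sigma (cofactor / det for 3×3, or solve directly):
  Sigma^{-1} = [[0.1136, 0.0227, 0],
 [0.0227, 0.2045, 0],
 [0, 0, 0.1667]].

Step 3 — form the quadratic (x - mu)^T · Sigma^{-1} · (x - mu):
  Sigma^{-1} · (x - mu) = (0.1818, 0.6364, 0).
  (x - mu)^T · [Sigma^{-1} · (x - mu)] = (1)·(0.1818) + (3)·(0.6364) + (0)·(0) = 2.0909.

Step 4 — take square root: d = √(2.0909) ≈ 1.446.

d(x, mu) = √(2.0909) ≈ 1.446


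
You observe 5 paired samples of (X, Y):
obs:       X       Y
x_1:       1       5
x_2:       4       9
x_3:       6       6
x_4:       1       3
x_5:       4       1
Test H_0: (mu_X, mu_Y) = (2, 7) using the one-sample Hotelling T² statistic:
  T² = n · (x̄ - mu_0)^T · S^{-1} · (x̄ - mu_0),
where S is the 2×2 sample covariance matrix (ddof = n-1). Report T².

Step 1 — sample mean vector:
  mean(X) = (1 + 4 + 6 + 1 + 4) / 5 = 16/5 = 3.2
  mean(Y) = (5 + 9 + 6 + 3 + 1) / 5 = 24/5 = 4.8
  x̄ = (3.2, 4.8),  deviation x̄ - mu_0 = (3.2, 4.8) - (2, 7) = (1.2, -2.2).

Step 2 — sample covariance matrix, S[i,j] = (1/(n-1)) · Σ_k (x_{k,i} - mean_i) · (x_{k,j} - mean_j), divisor n-1 = 4:
  S[X,X] = ((-2.2)·(-2.2) + (0.8)·(0.8) + (2.8)·(2.8) + (-2.2)·(-2.2) + (0.8)·(0.8)) / 4 = 18.8/4 = 4.7
  S[X,Y] = ((-2.2)·(0.2) + (0.8)·(4.2) + (2.8)·(1.2) + (-2.2)·(-1.8) + (0.8)·(-3.8)) / 4 = 7.2/4 = 1.8
  S[Y,Y] = ((0.2)·(0.2) + (4.2)·(4.2) + (1.2)·(1.2) + (-1.8)·(-1.8) + (-3.8)·(-3.8)) / 4 = 36.8/4 = 9.2
  S = [[4.7, 1.8],
 [1.8, 9.2]].

Step 3 — invert S. det(S) = 4.7·9.2 - (1.8)² = 40.
  S^{-1} = (1/det) · [[d, -b], [-b, a]] = [[0.23, -0.045],
 [-0.045, 0.1175]].

Step 4 — quadratic form (x̄ - mu_0)^T · S^{-1} · (x̄ - mu_0):
  S^{-1} · (x̄ - mu_0) = (0.375, -0.3125),
  (x̄ - mu_0)^T · [...] = (1.2)·(0.375) + (-2.2)·(-0.3125) = 1.1375.

Step 5 — scale by n: T² = 5 · 1.1375 = 5.6875.

T² ≈ 5.6875


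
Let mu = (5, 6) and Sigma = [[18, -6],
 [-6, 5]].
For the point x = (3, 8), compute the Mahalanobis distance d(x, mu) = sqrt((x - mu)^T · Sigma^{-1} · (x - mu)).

Step 1 — centre the observation: (x - mu) = (-2, 2).

Step 2 — invert Sigma. det(Sigma) = 18·5 - (-6)² = 54.
  Sigma^{-1} = (1/det) · [[d, -b], [-b, a]] = [[0.0926, 0.1111],
 [0.1111, 0.3333]].

Step 3 — form the quadratic (x - mu)^T · Sigma^{-1} · (x - mu):
  Sigma^{-1} · (x - mu) = (0.037, 0.4444).
  (x - mu)^T · [Sigma^{-1} · (x - mu)] = (-2)·(0.037) + (2)·(0.4444) = 0.8148.

Step 4 — take square root: d = √(0.8148) ≈ 0.9027.

d(x, mu) = √(0.8148) ≈ 0.9027


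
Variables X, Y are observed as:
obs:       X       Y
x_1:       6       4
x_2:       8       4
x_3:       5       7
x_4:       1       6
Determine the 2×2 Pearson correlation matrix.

Step 1 — column means:
  mean(X) = (6 + 8 + 5 + 1) / 4 = 20/4 = 5
  mean(Y) = (4 + 4 + 7 + 6) / 4 = 21/4 = 5.25

Step 2 — sample variances and covariances s[i,j] = (1/(n-1)) · Σ_k (x_{k,i} - mean_i) · (x_{k,j} - mean_j), with n-1 = 3:
  s[X,X] = ((1)·(1) + (3)·(3) + (0)·(0) + (-4)·(-4)) / 3 = 26/3 = 8.6667
  s[X,Y] = ((1)·(-1.25) + (3)·(-1.25) + (0)·(1.75) + (-4)·(0.75)) / 3 = -8/3 = -2.6667
  s[Y,Y] = ((-1.25)·(-1.25) + (-1.25)·(-1.25) + (1.75)·(1.75) + (0.75)·(0.75)) / 3 = 6.75/3 = 2.25
  Sample standard deviations s_i = √(s[i,i]):
  s(X) = √(8.6667) = 2.9439
  s(Y) = √(2.25) = 1.5

Step 3 — r_{ij} = s_{ij} / (s_i · s_j):
  r[X,X] = 1 (diagonal).
  r[X,Y] = -2.6667 / (2.9439 · 1.5) = -2.6667 / 4.4159 = -0.6039
  r[Y,Y] = 1 (diagonal).

R is symmetric with unit diagonal. Assembling:

R = [[1, -0.6039],
 [-0.6039, 1]]


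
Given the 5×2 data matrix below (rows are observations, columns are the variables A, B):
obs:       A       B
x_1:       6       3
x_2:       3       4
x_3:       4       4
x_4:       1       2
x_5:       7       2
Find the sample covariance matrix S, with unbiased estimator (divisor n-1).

Step 1 — column means:
  mean(A) = (6 + 3 + 4 + 1 + 7) / 5 = 21/5 = 4.2
  mean(B) = (3 + 4 + 4 + 2 + 2) / 5 = 15/5 = 3

Step 2 — sample covariance S[i,j] = (1/(n-1)) · Σ_k (x_{k,i} - mean_i) · (x_{k,j} - mean_j), with n-1 = 4.
  S[A,A] = ((1.8)·(1.8) + (-1.2)·(-1.2) + (-0.2)·(-0.2) + (-3.2)·(-3.2) + (2.8)·(2.8)) / 4 = 22.8/4 = 5.7
  S[A,B] = ((1.8)·(0) + (-1.2)·(1) + (-0.2)·(1) + (-3.2)·(-1) + (2.8)·(-1)) / 4 = -1/4 = -0.25
  S[B,B] = ((0)·(0) + (1)·(1) + (1)·(1) + (-1)·(-1) + (-1)·(-1)) / 4 = 4/4 = 1

S is symmetric (S[j,i] = S[i,j]). Assembling:

S = [[5.7, -0.25],
 [-0.25, 1]]


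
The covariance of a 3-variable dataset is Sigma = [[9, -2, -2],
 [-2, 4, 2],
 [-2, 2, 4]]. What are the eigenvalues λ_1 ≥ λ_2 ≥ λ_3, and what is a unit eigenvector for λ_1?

Step 1 — characteristic polynomial p(λ) = det(λI - Sigma) = λ³ - tr·λ² + c_1·λ - det, where tr = trace, c_1 = sum of the principal 2×2 minors, det = det(Sigma):
  tr = 9 + 4 + 4 = 17,
  c_1 = (9·4 - (-2)²) + (9·4 - (-2)²) + (4·4 - (2)²) = 32 + 32 + 12 = 76,
  det = 9·(4·4 - (2)²) - (-2)·((-2)·4 - (2)·(-2)) + (-2)·((-2)·(2) - 4·(-2)) = 9·(12) - (-2)·(-4) + (-2)·(4) = 92.
  So p(λ) = λ³ - 17λ² + 76λ - 92.
Step 2 — look for an integer root (rational root theorem: any rational root is an integer divisor of 92). Testing λ = 2:
  p(2) = 8 - 68 + 152 - 92 = 0  ✓
  Dividing out (λ - 2): p(λ) = (λ - 2)(λ² - 15λ + 46).
Step 3 — remaining eigenvalues from the quadratic λ² - 15λ + 46 = 0:
  Δ = 15² - 4·46 = 225 - 184 = 41,  λ = (15 ± √41)/2 = (15 ± 6.4031)/2 ≈ 10.7016 or 4.2984.
  Sorted: λ_1 = 10.7016,  λ_2 = 4.2984,  λ_3 = 2  (check: sum = 17 = tr ✓).

Step 4 — unit eigenvector for λ_1 ≈ 10.7016: v spans the null space of (Sigma - λ_1 I), whose rows are
  r_1 = (-1.7016, -2, -2),  r_2 = (-2, -6.7016, 2),  r_3 = (-2, 2, -6.7016).
  v is orthogonal to every row, so take v ∝ r_1 × r_2 = ((-2)·(2) - (-2)·(-6.7016), (-2)·(-2) - (-1.7016)·(2), (-1.7016)·(-6.7016) - (-2)·(-2)) ≈ (-17.4031, 7.4031, 7.4031).
  Rescale (multiply by -1 so the first nonzero entry is positive): u = (17.4031, -7.4031, -7.4031).
  ||u|| = √((17.4031)² + (-7.4031)² + (-7.4031)²) = √(412.4812) ≈ 20.3096,  v_1 = u/||u|| ≈ (0.8569, -0.3645, -0.3645) (||v_1|| = 1).

λ_1 = 10.7016,  λ_2 = 4.2984,  λ_3 = 2;  v_1 ≈ (0.8569, -0.3645, -0.3645)


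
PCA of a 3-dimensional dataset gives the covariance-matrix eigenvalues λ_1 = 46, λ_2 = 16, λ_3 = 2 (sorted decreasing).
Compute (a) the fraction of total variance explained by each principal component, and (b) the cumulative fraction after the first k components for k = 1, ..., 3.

Step 1 — total variance = trace(Sigma) = Σ λ_i = 46 + 16 + 2 = 64.

Step 2 — fraction explained by component i = λ_i / Σ λ:
  PC1: 46/64 = 0.7188
  PC2: 16/64 = 0.25
  PC3: 2/64 = 0.0312

Step 3 — cumulative fraction after k components = (λ_1 + ... + λ_k) / Σ λ:
  k = 1: 46/64 = 0.7188
  k = 2: (46 + 16)/64 = 62/64 = 0.9688
  k = 3: (46 + 16 + 2)/64 = 64/64 = 1

Summary (fraction, with percent):

explained: PC1 0.7188 (71.88%), PC2 0.25 (25%), PC3 0.0312 (3.12%);  cumulative: 0.7188, 0.9688, 1


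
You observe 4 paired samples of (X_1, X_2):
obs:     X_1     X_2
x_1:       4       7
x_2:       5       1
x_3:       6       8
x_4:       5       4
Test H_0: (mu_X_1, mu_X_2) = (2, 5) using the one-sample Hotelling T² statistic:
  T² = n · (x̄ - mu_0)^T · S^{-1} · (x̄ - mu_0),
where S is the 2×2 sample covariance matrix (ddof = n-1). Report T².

Step 1 — sample mean vector:
  mean(X_1) = (4 + 5 + 6 + 5) / 4 = 20/4 = 5
  mean(X_2) = (7 + 1 + 8 + 4) / 4 = 20/4 = 5
  x̄ = (5, 5),  deviation x̄ - mu_0 = (5, 5) - (2, 5) = (3, 0).

Step 2 — sample covariance matrix, S[i,j] = (1/(n-1)) · Σ_k (x_{k,i} - mean_i) · (x_{k,j} - mean_j), divisor n-1 = 3:
  S[X_1,X_1] = ((-1)·(-1) + (0)·(0) + (1)·(1) + (0)·(0)) / 3 = 2/3 = 0.6667
  S[X_1,X_2] = ((-1)·(2) + (0)·(-4) + (1)·(3) + (0)·(-1)) / 3 = 1/3 = 0.3333
  S[X_2,X_2] = ((2)·(2) + (-4)·(-4) + (3)·(3) + (-1)·(-1)) / 3 = 30/3 = 10
  S = [[0.6667, 0.3333],
 [0.3333, 10]].

Step 3 — invert S. det(S) = 0.6667·10 - (0.3333)² = 6.5556.
  S^{-1} = (1/det) · [[d, -b], [-b, a]] = [[1.5254, -0.0508],
 [-0.0508, 0.1017]].

Step 4 — quadratic form (x̄ - mu_0)^T · S^{-1} · (x̄ - mu_0):
  S^{-1} · (x̄ - mu_0) = (4.5763, -0.1525),
  (x̄ - mu_0)^T · [...] = (3)·(4.5763) + (0)·(-0.1525) = 13.7288.

Step 5 — scale by n: T² = 4 · 13.7288 = 54.9153.

T² ≈ 54.9153


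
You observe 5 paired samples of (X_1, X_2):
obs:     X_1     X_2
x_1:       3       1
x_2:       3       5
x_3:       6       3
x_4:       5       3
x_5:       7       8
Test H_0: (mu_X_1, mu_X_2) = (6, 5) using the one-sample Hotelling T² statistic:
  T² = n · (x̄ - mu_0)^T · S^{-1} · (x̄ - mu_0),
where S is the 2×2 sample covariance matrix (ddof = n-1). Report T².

Step 1 — sample mean vector:
  mean(X_1) = (3 + 3 + 6 + 5 + 7) / 5 = 24/5 = 4.8
  mean(X_2) = (1 + 5 + 3 + 3 + 8) / 5 = 20/5 = 4
  x̄ = (4.8, 4),  deviation x̄ - mu_0 = (4.8, 4) - (6, 5) = (-1.2, -1).

Step 2 — sample covariance matrix, S[i,j] = (1/(n-1)) · Σ_k (x_{k,i} - mean_i) · (x_{k,j} - mean_j), divisor n-1 = 4:
  S[X_1,X_1] = ((-1.8)·(-1.8) + (-1.8)·(-1.8) + (1.2)·(1.2) + (0.2)·(0.2) + (2.2)·(2.2)) / 4 = 12.8/4 = 3.2
  S[X_1,X_2] = ((-1.8)·(-3) + (-1.8)·(1) + (1.2)·(-1) + (0.2)·(-1) + (2.2)·(4)) / 4 = 11/4 = 2.75
  S[X_2,X_2] = ((-3)·(-3) + (1)·(1) + (-1)·(-1) + (-1)·(-1) + (4)·(4)) / 4 = 28/4 = 7
  S = [[3.2, 2.75],
 [2.75, 7]].

Step 3 — invert S. det(S) = 3.2·7 - (2.75)² = 14.8375.
  S^{-1} = (1/det) · [[d, -b], [-b, a]] = [[0.4718, -0.1853],
 [-0.1853, 0.2157]].

Step 4 — quadratic form (x̄ - mu_0)^T · S^{-1} · (x̄ - mu_0):
  S^{-1} · (x̄ - mu_0) = (-0.3808, 0.0067),
  (x̄ - mu_0)^T · [...] = (-1.2)·(-0.3808) + (-1)·(0.0067) = 0.4502.

Step 5 — scale by n: T² = 5 · 0.4502 = 2.2511.

T² ≈ 2.2511


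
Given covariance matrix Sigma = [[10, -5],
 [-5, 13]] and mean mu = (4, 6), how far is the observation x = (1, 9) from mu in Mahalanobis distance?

Step 1 — centre the observation: (x - mu) = (-3, 3).

Step 2 — invert Sigma. det(Sigma) = 10·13 - (-5)² = 105.
  Sigma^{-1} = (1/det) · [[d, -b], [-b, a]] = [[0.1238, 0.0476],
 [0.0476, 0.0952]].

Step 3 — form the quadratic (x - mu)^T · Sigma^{-1} · (x - mu):
  Sigma^{-1} · (x - mu) = (-0.2286, 0.1429).
  (x - mu)^T · [Sigma^{-1} · (x - mu)] = (-3)·(-0.2286) + (3)·(0.1429) = 1.1143.

Step 4 — take square root: d = √(1.1143) ≈ 1.0556.

d(x, mu) = √(1.1143) ≈ 1.0556


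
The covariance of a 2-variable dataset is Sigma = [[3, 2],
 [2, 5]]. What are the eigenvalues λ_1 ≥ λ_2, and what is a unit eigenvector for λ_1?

Step 1 — characteristic polynomial of 2×2 Sigma:
  det(Sigma - λI) = λ² - trace · λ + det = 0.
  trace = 3 + 5 = 8, det = 3·5 - (2)² = 11.
Step 2 — discriminant:
  Δ = trace² - 4·det = 64 - 44 = 20.
Step 3 — eigenvalues:
  λ = (trace ± √Δ)/2 = (8 ± 4.4721)/2,
  λ_1 = 6.2361,  λ_2 = 1.7639.

Step 4 — unit eigenvector for λ_1: solve (Sigma - λ_1 I)v = 0. First row:
  (3 - 6.2361)·v_x + (2)·v_y = 0, i.e. (-3.2361)·v_x + (2)·v_y = 0,
  so v ∝ (b, λ_1 - a) = (2, 3.2361) = u.
  ||u|| = √((2)² + (3.2361)²) = √(14.4721) ≈ 3.8042,
  v_1 = u/||u|| ≈ (0.5257, 0.8507) (||v_1|| = 1).

λ_1 = 6.2361,  λ_2 = 1.7639;  v_1 ≈ (0.5257, 0.8507)


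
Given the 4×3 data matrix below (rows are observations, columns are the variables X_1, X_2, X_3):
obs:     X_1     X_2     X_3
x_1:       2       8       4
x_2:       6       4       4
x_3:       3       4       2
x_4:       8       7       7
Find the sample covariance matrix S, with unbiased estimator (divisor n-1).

Step 1 — column means:
  mean(X_1) = (2 + 6 + 3 + 8) / 4 = 19/4 = 4.75
  mean(X_2) = (8 + 4 + 4 + 7) / 4 = 23/4 = 5.75
  mean(X_3) = (4 + 4 + 2 + 7) / 4 = 17/4 = 4.25

Step 2 — sample covariance S[i,j] = (1/(n-1)) · Σ_k (x_{k,i} - mean_i) · (x_{k,j} - mean_j), with n-1 = 3.
  S[X_1,X_1] = ((-2.75)·(-2.75) + (1.25)·(1.25) + (-1.75)·(-1.75) + (3.25)·(3.25)) / 3 = 22.75/3 = 7.5833
  S[X_1,X_2] = ((-2.75)·(2.25) + (1.25)·(-1.75) + (-1.75)·(-1.75) + (3.25)·(1.25)) / 3 = -1.25/3 = -0.4167
  S[X_1,X_3] = ((-2.75)·(-0.25) + (1.25)·(-0.25) + (-1.75)·(-2.25) + (3.25)·(2.75)) / 3 = 13.25/3 = 4.4167
  S[X_2,X_2] = ((2.25)·(2.25) + (-1.75)·(-1.75) + (-1.75)·(-1.75) + (1.25)·(1.25)) / 3 = 12.75/3 = 4.25
  S[X_2,X_3] = ((2.25)·(-0.25) + (-1.75)·(-0.25) + (-1.75)·(-2.25) + (1.25)·(2.75)) / 3 = 7.25/3 = 2.4167
  S[X_3,X_3] = ((-0.25)·(-0.25) + (-0.25)·(-0.25) + (-2.25)·(-2.25) + (2.75)·(2.75)) / 3 = 12.75/3 = 4.25

S is symmetric (S[j,i] = S[i,j]). Assembling:

S = [[7.5833, -0.4167, 4.4167],
 [-0.4167, 4.25, 2.4167],
 [4.4167, 2.4167, 4.25]]


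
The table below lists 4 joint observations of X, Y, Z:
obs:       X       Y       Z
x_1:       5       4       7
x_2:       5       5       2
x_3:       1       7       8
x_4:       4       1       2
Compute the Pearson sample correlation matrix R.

Step 1 — column means:
  mean(X) = (5 + 5 + 1 + 4) / 4 = 15/4 = 3.75
  mean(Y) = (4 + 5 + 7 + 1) / 4 = 17/4 = 4.25
  mean(Z) = (7 + 2 + 8 + 2) / 4 = 19/4 = 4.75

Step 2 — sample variances and covariances s[i,j] = (1/(n-1)) · Σ_k (x_{k,i} - mean_i) · (x_{k,j} - mean_j), with n-1 = 3:
  s[X,X] = ((1.25)·(1.25) + (1.25)·(1.25) + (-2.75)·(-2.75) + (0.25)·(0.25)) / 3 = 10.75/3 = 3.5833
  s[X,Y] = ((1.25)·(-0.25) + (1.25)·(0.75) + (-2.75)·(2.75) + (0.25)·(-3.25)) / 3 = -7.75/3 = -2.5833
  s[X,Z] = ((1.25)·(2.25) + (1.25)·(-2.75) + (-2.75)·(3.25) + (0.25)·(-2.75)) / 3 = -10.25/3 = -3.4167
  s[Y,Y] = ((-0.25)·(-0.25) + (0.75)·(0.75) + (2.75)·(2.75) + (-3.25)·(-3.25)) / 3 = 18.75/3 = 6.25
  s[Y,Z] = ((-0.25)·(2.25) + (0.75)·(-2.75) + (2.75)·(3.25) + (-3.25)·(-2.75)) / 3 = 15.25/3 = 5.0833
  s[Z,Z] = ((2.25)·(2.25) + (-2.75)·(-2.75) + (3.25)·(3.25) + (-2.75)·(-2.75)) / 3 = 30.75/3 = 10.25
  Sample standard deviations s_i = √(s[i,i]):
  s(X) = √(3.5833) = 1.893
  s(Y) = √(6.25) = 2.5
  s(Z) = √(10.25) = 3.2016

Step 3 — r_{ij} = s_{ij} / (s_i · s_j):
  r[X,X] = 1 (diagonal).
  r[X,Y] = -2.5833 / (1.893 · 2.5) = -2.5833 / 4.7324 = -0.5459
  r[X,Z] = -3.4167 / (1.893 · 3.2016) = -3.4167 / 6.0605 = -0.5638
  r[Y,Y] = 1 (diagonal).
  r[Y,Z] = 5.0833 / (2.5 · 3.2016) = 5.0833 / 8.0039 = 0.6351
  r[Z,Z] = 1 (diagonal).

R is symmetric with unit diagonal. Assembling:

R = [[1, -0.5459, -0.5638],
 [-0.5459, 1, 0.6351],
 [-0.5638, 0.6351, 1]]


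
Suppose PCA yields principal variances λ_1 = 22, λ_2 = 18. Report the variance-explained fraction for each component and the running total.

Step 1 — total variance = trace(Sigma) = Σ λ_i = 22 + 18 = 40.

Step 2 — fraction explained by component i = λ_i / Σ λ:
  PC1: 22/40 = 0.55
  PC2: 18/40 = 0.45

Step 3 — cumulative fraction after k components = (λ_1 + ... + λ_k) / Σ λ:
  k = 1: 22/40 = 0.55
  k = 2: (22 + 18)/40 = 40/40 = 1

Summary (fraction, with percent):

explained: PC1 0.55 (55%), PC2 0.45 (45%);  cumulative: 0.55, 1


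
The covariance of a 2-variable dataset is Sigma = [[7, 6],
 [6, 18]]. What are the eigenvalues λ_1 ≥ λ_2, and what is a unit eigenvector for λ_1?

Step 1 — characteristic polynomial of 2×2 Sigma:
  det(Sigma - λI) = λ² - trace · λ + det = 0.
  trace = 7 + 18 = 25, det = 7·18 - (6)² = 90.
Step 2 — discriminant:
  Δ = trace² - 4·det = 625 - 360 = 265.
Step 3 — eigenvalues:
  λ = (trace ± √Δ)/2 = (25 ± 16.2788)/2,
  λ_1 = 20.6394,  λ_2 = 4.3606.

Step 4 — unit eigenvector for λ_1: solve (Sigma - λ_1 I)v = 0. First row:
  (7 - 20.6394)·v_x + (6)·v_y = 0, i.e. (-13.6394)·v_x + (6)·v_y = 0,
  so v ∝ (b, λ_1 - a) = (6, 13.6394) = u.
  ||u|| = √((6)² + (13.6394)²) = √(222.0335) ≈ 14.9008,
  v_1 = u/||u|| ≈ (0.4027, 0.9153) (||v_1|| = 1).

λ_1 = 20.6394,  λ_2 = 4.3606;  v_1 ≈ (0.4027, 0.9153)


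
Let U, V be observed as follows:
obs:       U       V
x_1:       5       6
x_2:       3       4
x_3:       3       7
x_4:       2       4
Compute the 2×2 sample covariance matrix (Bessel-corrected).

Step 1 — column means:
  mean(U) = (5 + 3 + 3 + 2) / 4 = 13/4 = 3.25
  mean(V) = (6 + 4 + 7 + 4) / 4 = 21/4 = 5.25

Step 2 — sample covariance S[i,j] = (1/(n-1)) · Σ_k (x_{k,i} - mean_i) · (x_{k,j} - mean_j), with n-1 = 3.
  S[U,U] = ((1.75)·(1.75) + (-0.25)·(-0.25) + (-0.25)·(-0.25) + (-1.25)·(-1.25)) / 3 = 4.75/3 = 1.5833
  S[U,V] = ((1.75)·(0.75) + (-0.25)·(-1.25) + (-0.25)·(1.75) + (-1.25)·(-1.25)) / 3 = 2.75/3 = 0.9167
  S[V,V] = ((0.75)·(0.75) + (-1.25)·(-1.25) + (1.75)·(1.75) + (-1.25)·(-1.25)) / 3 = 6.75/3 = 2.25

S is symmetric (S[j,i] = S[i,j]). Assembling:

S = [[1.5833, 0.9167],
 [0.9167, 2.25]]


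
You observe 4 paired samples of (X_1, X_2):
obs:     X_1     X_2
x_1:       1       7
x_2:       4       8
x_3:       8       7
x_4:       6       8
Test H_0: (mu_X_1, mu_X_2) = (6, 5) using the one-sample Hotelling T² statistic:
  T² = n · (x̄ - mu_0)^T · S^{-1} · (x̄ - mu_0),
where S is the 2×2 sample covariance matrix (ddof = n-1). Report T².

Step 1 — sample mean vector:
  mean(X_1) = (1 + 4 + 8 + 6) / 4 = 19/4 = 4.75
  mean(X_2) = (7 + 8 + 7 + 8) / 4 = 30/4 = 7.5
  x̄ = (4.75, 7.5),  deviation x̄ - mu_0 = (4.75, 7.5) - (6, 5) = (-1.25, 2.5).

Step 2 — sample covariance matrix, S[i,j] = (1/(n-1)) · Σ_k (x_{k,i} - mean_i) · (x_{k,j} - mean_j), divisor n-1 = 3:
  S[X_1,X_1] = ((-3.75)·(-3.75) + (-0.75)·(-0.75) + (3.25)·(3.25) + (1.25)·(1.25)) / 3 = 26.75/3 = 8.9167
  S[X_1,X_2] = ((-3.75)·(-0.5) + (-0.75)·(0.5) + (3.25)·(-0.5) + (1.25)·(0.5)) / 3 = 0.5/3 = 0.1667
  S[X_2,X_2] = ((-0.5)·(-0.5) + (0.5)·(0.5) + (-0.5)·(-0.5) + (0.5)·(0.5)) / 3 = 1/3 = 0.3333
  S = [[8.9167, 0.1667],
 [0.1667, 0.3333]].

Step 3 — invert S. det(S) = 8.9167·0.3333 - (0.1667)² = 2.9444.
  S^{-1} = (1/det) · [[d, -b], [-b, a]] = [[0.1132, -0.0566],
 [-0.0566, 3.0283]].

Step 4 — quadratic form (x̄ - mu_0)^T · S^{-1} · (x̄ - mu_0):
  S^{-1} · (x̄ - mu_0) = (-0.283, 7.6415),
  (x̄ - mu_0)^T · [...] = (-1.25)·(-0.283) + (2.5)·(7.6415) = 19.4575.

Step 5 — scale by n: T² = 4 · 19.4575 = 77.8302.

T² ≈ 77.8302


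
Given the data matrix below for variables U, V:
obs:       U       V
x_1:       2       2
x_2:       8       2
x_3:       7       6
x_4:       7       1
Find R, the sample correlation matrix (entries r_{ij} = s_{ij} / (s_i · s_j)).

Step 1 — column means:
  mean(U) = (2 + 8 + 7 + 7) / 4 = 24/4 = 6
  mean(V) = (2 + 2 + 6 + 1) / 4 = 11/4 = 2.75

Step 2 — sample variances and covariances s[i,j] = (1/(n-1)) · Σ_k (x_{k,i} - mean_i) · (x_{k,j} - mean_j), with n-1 = 3:
  s[U,U] = ((-4)·(-4) + (2)·(2) + (1)·(1) + (1)·(1)) / 3 = 22/3 = 7.3333
  s[U,V] = ((-4)·(-0.75) + (2)·(-0.75) + (1)·(3.25) + (1)·(-1.75)) / 3 = 3/3 = 1
  s[V,V] = ((-0.75)·(-0.75) + (-0.75)·(-0.75) + (3.25)·(3.25) + (-1.75)·(-1.75)) / 3 = 14.75/3 = 4.9167
  Sample standard deviations s_i = √(s[i,i]):
  s(U) = √(7.3333) = 2.708
  s(V) = √(4.9167) = 2.2174

Step 3 — r_{ij} = s_{ij} / (s_i · s_j):
  r[U,U] = 1 (diagonal).
  r[U,V] = 1 / (2.708 · 2.2174) = 1 / 6.0046 = 0.1665
  r[V,V] = 1 (diagonal).

R is symmetric with unit diagonal. Assembling:

R = [[1, 0.1665],
 [0.1665, 1]]


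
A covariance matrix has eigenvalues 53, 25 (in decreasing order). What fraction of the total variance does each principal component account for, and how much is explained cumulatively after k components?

Step 1 — total variance = trace(Sigma) = Σ λ_i = 53 + 25 = 78.

Step 2 — fraction explained by component i = λ_i / Σ λ:
  PC1: 53/78 = 0.6795
  PC2: 25/78 = 0.3205

Step 3 — cumulative fraction after k components = (λ_1 + ... + λ_k) / Σ λ:
  k = 1: 53/78 = 0.6795
  k = 2: (53 + 25)/78 = 78/78 = 1

Summary (fraction, with percent):

explained: PC1 0.6795 (67.95%), PC2 0.3205 (32.05%);  cumulative: 0.6795, 1


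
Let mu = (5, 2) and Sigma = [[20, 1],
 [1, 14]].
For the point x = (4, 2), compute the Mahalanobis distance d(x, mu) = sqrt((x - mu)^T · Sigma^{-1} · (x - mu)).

Step 1 — centre the observation: (x - mu) = (-1, 0).

Step 2 — invert Sigma. det(Sigma) = 20·14 - (1)² = 279.
  Sigma^{-1} = (1/det) · [[d, -b], [-b, a]] = [[0.0502, -0.0036],
 [-0.0036, 0.0717]].

Step 3 — form the quadratic (x - mu)^T · Sigma^{-1} · (x - mu):
  Sigma^{-1} · (x - mu) = (-0.0502, 0.0036).
  (x - mu)^T · [Sigma^{-1} · (x - mu)] = (-1)·(-0.0502) + (0)·(0.0036) = 0.0502.

Step 4 — take square root: d = √(0.0502) ≈ 0.224.

d(x, mu) = √(0.0502) ≈ 0.224


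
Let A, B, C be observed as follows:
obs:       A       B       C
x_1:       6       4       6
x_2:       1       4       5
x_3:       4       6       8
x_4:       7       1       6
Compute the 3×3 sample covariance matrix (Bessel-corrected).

Step 1 — column means:
  mean(A) = (6 + 1 + 4 + 7) / 4 = 18/4 = 4.5
  mean(B) = (4 + 4 + 6 + 1) / 4 = 15/4 = 3.75
  mean(C) = (6 + 5 + 8 + 6) / 4 = 25/4 = 6.25

Step 2 — sample covariance S[i,j] = (1/(n-1)) · Σ_k (x_{k,i} - mean_i) · (x_{k,j} - mean_j), with n-1 = 3.
  S[A,A] = ((1.5)·(1.5) + (-3.5)·(-3.5) + (-0.5)·(-0.5) + (2.5)·(2.5)) / 3 = 21/3 = 7
  S[A,B] = ((1.5)·(0.25) + (-3.5)·(0.25) + (-0.5)·(2.25) + (2.5)·(-2.75)) / 3 = -8.5/3 = -2.8333
  S[A,C] = ((1.5)·(-0.25) + (-3.5)·(-1.25) + (-0.5)·(1.75) + (2.5)·(-0.25)) / 3 = 2.5/3 = 0.8333
  S[B,B] = ((0.25)·(0.25) + (0.25)·(0.25) + (2.25)·(2.25) + (-2.75)·(-2.75)) / 3 = 12.75/3 = 4.25
  S[B,C] = ((0.25)·(-0.25) + (0.25)·(-1.25) + (2.25)·(1.75) + (-2.75)·(-0.25)) / 3 = 4.25/3 = 1.4167
  S[C,C] = ((-0.25)·(-0.25) + (-1.25)·(-1.25) + (1.75)·(1.75) + (-0.25)·(-0.25)) / 3 = 4.75/3 = 1.5833

S is symmetric (S[j,i] = S[i,j]). Assembling:

S = [[7, -2.8333, 0.8333],
 [-2.8333, 4.25, 1.4167],
 [0.8333, 1.4167, 1.5833]]


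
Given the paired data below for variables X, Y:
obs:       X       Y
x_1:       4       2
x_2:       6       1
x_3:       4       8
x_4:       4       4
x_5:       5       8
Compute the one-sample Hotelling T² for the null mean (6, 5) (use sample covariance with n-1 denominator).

Step 1 — sample mean vector:
  mean(X) = (4 + 6 + 4 + 4 + 5) / 5 = 23/5 = 4.6
  mean(Y) = (2 + 1 + 8 + 4 + 8) / 5 = 23/5 = 4.6
  x̄ = (4.6, 4.6),  deviation x̄ - mu_0 = (4.6, 4.6) - (6, 5) = (-1.4, -0.4).

Step 2 — sample covariance matrix, S[i,j] = (1/(n-1)) · Σ_k (x_{k,i} - mean_i) · (x_{k,j} - mean_j), divisor n-1 = 4:
  S[X,X] = ((-0.6)·(-0.6) + (1.4)·(1.4) + (-0.6)·(-0.6) + (-0.6)·(-0.6) + (0.4)·(0.4)) / 4 = 3.2/4 = 0.8
  S[X,Y] = ((-0.6)·(-2.6) + (1.4)·(-3.6) + (-0.6)·(3.4) + (-0.6)·(-0.6) + (0.4)·(3.4)) / 4 = -3.8/4 = -0.95
  S[Y,Y] = ((-2.6)·(-2.6) + (-3.6)·(-3.6) + (3.4)·(3.4) + (-0.6)·(-0.6) + (3.4)·(3.4)) / 4 = 43.2/4 = 10.8
  S = [[0.8, -0.95],
 [-0.95, 10.8]].

Step 3 — invert S. det(S) = 0.8·10.8 - (-0.95)² = 7.7375.
  S^{-1} = (1/det) · [[d, -b], [-b, a]] = [[1.3958, 0.1228],
 [0.1228, 0.1034]].

Step 4 — quadratic form (x̄ - mu_0)^T · S^{-1} · (x̄ - mu_0):
  S^{-1} · (x̄ - mu_0) = (-2.0032, -0.2132),
  (x̄ - mu_0)^T · [...] = (-1.4)·(-2.0032) + (-0.4)·(-0.2132) = 2.8898.

Step 5 — scale by n: T² = 5 · 2.8898 = 14.4491.

T² ≈ 14.4491


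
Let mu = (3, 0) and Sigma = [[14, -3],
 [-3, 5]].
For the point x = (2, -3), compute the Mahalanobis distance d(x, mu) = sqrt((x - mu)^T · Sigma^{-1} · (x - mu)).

Step 1 — centre the observation: (x - mu) = (-1, -3).

Step 2 — invert Sigma. det(Sigma) = 14·5 - (-3)² = 61.
  Sigma^{-1} = (1/det) · [[d, -b], [-b, a]] = [[0.082, 0.0492],
 [0.0492, 0.2295]].

Step 3 — form the quadratic (x - mu)^T · Sigma^{-1} · (x - mu):
  Sigma^{-1} · (x - mu) = (-0.2295, -0.7377).
  (x - mu)^T · [Sigma^{-1} · (x - mu)] = (-1)·(-0.2295) + (-3)·(-0.7377) = 2.4426.

Step 4 — take square root: d = √(2.4426) ≈ 1.5629.

d(x, mu) = √(2.4426) ≈ 1.5629


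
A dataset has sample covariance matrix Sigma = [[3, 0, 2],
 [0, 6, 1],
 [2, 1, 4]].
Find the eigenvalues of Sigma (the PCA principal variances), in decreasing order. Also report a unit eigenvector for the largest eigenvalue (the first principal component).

Step 1 — characteristic polynomial p(λ) = det(λI - Sigma) = λ³ - tr·λ² + c_1·λ - det, where tr = trace, c_1 = sum of the principal 2×2 minors, det = det(Sigma):
  tr = 3 + 6 + 4 = 13,
  c_1 = (3·6 - (0)²) + (3·4 - (2)²) + (6·4 - (1)²) = 18 + 8 + 23 = 49,
  det = 3·(6·4 - (1)²) - (0)·((0)·4 - (1)·(2)) + (2)·((0)·(1) - 6·(2)) = 3·(23) - (0)·(-2) + (2)·(-12) = 45.
  So p(λ) = λ³ - 13λ² + 49λ - 45.
Step 2 — look for an integer root (rational root theorem: any rational root is an integer divisor of 45). Testing λ = 5:
  p(5) = 125 - 325 + 245 - 45 = 0  ✓
  Dividing out (λ - 5): p(λ) = (λ - 5)(λ² - 8λ + 9).
Step 3 — remaining eigenvalues from the quadratic λ² - 8λ + 9 = 0:
  Δ = 8² - 4·9 = 64 - 36 = 28,  λ = (8 ± √28)/2 = (8 ± 5.2915)/2 ≈ 6.6458 or 1.3542.
  Sorted: λ_1 = 6.6458,  λ_2 = 5,  λ_3 = 1.3542  (check: sum = 13 = tr ✓).

Step 4 — unit eigenvector for λ_1 ≈ 6.6458: v spans the null space of (Sigma - λ_1 I), whose rows are
  r_1 = (-3.6458, 0, 2),  r_2 = (0, -0.6458, 1),  r_3 = (2, 1, -2.6458).
  v is orthogonal to every row, so take v ∝ r_1 × r_2 = ((0)·(1) - (2)·(-0.6458), (2)·(0) - (-3.6458)·(1), (-3.6458)·(-0.6458) - (0)·(0)) ≈ (1.2915, 3.6458, 2.3542).
  Let u = (1.2915, 3.6458, 2.3542).
  ||u|| = √((1.2915)² + (3.6458)² + (2.3542)²) = √(20.502) ≈ 4.5279,  v_1 = u/||u|| ≈ (0.2852, 0.8052, 0.5199) (||v_1|| = 1).

λ_1 = 6.6458,  λ_2 = 5,  λ_3 = 1.3542;  v_1 ≈ (0.2852, 0.8052, 0.5199)


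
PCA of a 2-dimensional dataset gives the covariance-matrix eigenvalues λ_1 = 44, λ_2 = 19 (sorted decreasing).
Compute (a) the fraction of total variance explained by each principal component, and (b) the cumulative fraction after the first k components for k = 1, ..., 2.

Step 1 — total variance = trace(Sigma) = Σ λ_i = 44 + 19 = 63.

Step 2 — fraction explained by component i = λ_i / Σ λ:
  PC1: 44/63 = 0.6984
  PC2: 19/63 = 0.3016

Step 3 — cumulative fraction after k components = (λ_1 + ... + λ_k) / Σ λ:
  k = 1: 44/63 = 0.6984
  k = 2: (44 + 19)/63 = 63/63 = 1

Summary (fraction, with percent):

explained: PC1 0.6984 (69.84%), PC2 0.3016 (30.16%);  cumulative: 0.6984, 1


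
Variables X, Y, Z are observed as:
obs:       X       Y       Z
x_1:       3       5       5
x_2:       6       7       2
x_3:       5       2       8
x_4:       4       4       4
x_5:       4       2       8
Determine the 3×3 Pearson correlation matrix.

Step 1 — column means:
  mean(X) = (3 + 6 + 5 + 4 + 4) / 5 = 22/5 = 4.4
  mean(Y) = (5 + 7 + 2 + 4 + 2) / 5 = 20/5 = 4
  mean(Z) = (5 + 2 + 8 + 4 + 8) / 5 = 27/5 = 5.4

Step 2 — sample variances and covariances s[i,j] = (1/(n-1)) · Σ_k (x_{k,i} - mean_i) · (x_{k,j} - mean_j), with n-1 = 4:
  s[X,X] = ((-1.4)·(-1.4) + (1.6)·(1.6) + (0.6)·(0.6) + (-0.4)·(-0.4) + (-0.4)·(-0.4)) / 4 = 5.2/4 = 1.3
  s[X,Y] = ((-1.4)·(1) + (1.6)·(3) + (0.6)·(-2) + (-0.4)·(0) + (-0.4)·(-2)) / 4 = 3/4 = 0.75
  s[X,Z] = ((-1.4)·(-0.4) + (1.6)·(-3.4) + (0.6)·(2.6) + (-0.4)·(-1.4) + (-0.4)·(2.6)) / 4 = -3.8/4 = -0.95
  s[Y,Y] = ((1)·(1) + (3)·(3) + (-2)·(-2) + (0)·(0) + (-2)·(-2)) / 4 = 18/4 = 4.5
  s[Y,Z] = ((1)·(-0.4) + (3)·(-3.4) + (-2)·(2.6) + (0)·(-1.4) + (-2)·(2.6)) / 4 = -21/4 = -5.25
  s[Z,Z] = ((-0.4)·(-0.4) + (-3.4)·(-3.4) + (2.6)·(2.6) + (-1.4)·(-1.4) + (2.6)·(2.6)) / 4 = 27.2/4 = 6.8
  Sample standard deviations s_i = √(s[i,i]):
  s(X) = √(1.3) = 1.1402
  s(Y) = √(4.5) = 2.1213
  s(Z) = √(6.8) = 2.6077

Step 3 — r_{ij} = s_{ij} / (s_i · s_j):
  r[X,X] = 1 (diagonal).
  r[X,Y] = 0.75 / (1.1402 · 2.1213) = 0.75 / 2.4187 = 0.3101
  r[X,Z] = -0.95 / (1.1402 · 2.6077) = -0.95 / 2.9732 = -0.3195
  r[Y,Y] = 1 (diagonal).
  r[Y,Z] = -5.25 / (2.1213 · 2.6077) = -5.25 / 5.5317 = -0.9491
  r[Z,Z] = 1 (diagonal).

R is symmetric with unit diagonal. Assembling:

R = [[1, 0.3101, -0.3195],
 [0.3101, 1, -0.9491],
 [-0.3195, -0.9491, 1]]


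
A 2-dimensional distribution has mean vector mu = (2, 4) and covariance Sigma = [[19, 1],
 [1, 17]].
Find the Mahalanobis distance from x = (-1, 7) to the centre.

Step 1 — centre the observation: (x - mu) = (-3, 3).

Step 2 — invert Sigma. det(Sigma) = 19·17 - (1)² = 322.
  Sigma^{-1} = (1/det) · [[d, -b], [-b, a]] = [[0.0528, -0.0031],
 [-0.0031, 0.059]].

Step 3 — form the quadratic (x - mu)^T · Sigma^{-1} · (x - mu):
  Sigma^{-1} · (x - mu) = (-0.1677, 0.1863).
  (x - mu)^T · [Sigma^{-1} · (x - mu)] = (-3)·(-0.1677) + (3)·(0.1863) = 1.0621.

Step 4 — take square root: d = √(1.0621) ≈ 1.0306.

d(x, mu) = √(1.0621) ≈ 1.0306


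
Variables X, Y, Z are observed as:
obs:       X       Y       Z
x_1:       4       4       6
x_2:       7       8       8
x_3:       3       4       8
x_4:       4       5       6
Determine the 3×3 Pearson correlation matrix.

Step 1 — column means:
  mean(X) = (4 + 7 + 3 + 4) / 4 = 18/4 = 4.5
  mean(Y) = (4 + 8 + 4 + 5) / 4 = 21/4 = 5.25
  mean(Z) = (6 + 8 + 8 + 6) / 4 = 28/4 = 7

Step 2 — sample variances and covariances s[i,j] = (1/(n-1)) · Σ_k (x_{k,i} - mean_i) · (x_{k,j} - mean_j), with n-1 = 3:
  s[X,X] = ((-0.5)·(-0.5) + (2.5)·(2.5) + (-1.5)·(-1.5) + (-0.5)·(-0.5)) / 3 = 9/3 = 3
  s[X,Y] = ((-0.5)·(-1.25) + (2.5)·(2.75) + (-1.5)·(-1.25) + (-0.5)·(-0.25)) / 3 = 9.5/3 = 3.1667
  s[X,Z] = ((-0.5)·(-1) + (2.5)·(1) + (-1.5)·(1) + (-0.5)·(-1)) / 3 = 2/3 = 0.6667
  s[Y,Y] = ((-1.25)·(-1.25) + (2.75)·(2.75) + (-1.25)·(-1.25) + (-0.25)·(-0.25)) / 3 = 10.75/3 = 3.5833
  s[Y,Z] = ((-1.25)·(-1) + (2.75)·(1) + (-1.25)·(1) + (-0.25)·(-1)) / 3 = 3/3 = 1
  s[Z,Z] = ((-1)·(-1) + (1)·(1) + (1)·(1) + (-1)·(-1)) / 3 = 4/3 = 1.3333
  Sample standard deviations s_i = √(s[i,i]):
  s(X) = √(3) = 1.7321
  s(Y) = √(3.5833) = 1.893
  s(Z) = √(1.3333) = 1.1547

Step 3 — r_{ij} = s_{ij} / (s_i · s_j):
  r[X,X] = 1 (diagonal).
  r[X,Y] = 3.1667 / (1.7321 · 1.893) = 3.1667 / 3.2787 = 0.9658
  r[X,Z] = 0.6667 / (1.7321 · 1.1547) = 0.6667 / 2 = 0.3333
  r[Y,Y] = 1 (diagonal).
  r[Y,Z] = 1 / (1.893 · 1.1547) = 1 / 2.1858 = 0.4575
  r[Z,Z] = 1 (diagonal).

R is symmetric with unit diagonal. Assembling:

R = [[1, 0.9658, 0.3333],
 [0.9658, 1, 0.4575],
 [0.3333, 0.4575, 1]]


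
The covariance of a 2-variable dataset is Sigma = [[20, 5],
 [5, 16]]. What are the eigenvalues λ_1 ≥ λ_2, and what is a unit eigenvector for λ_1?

Step 1 — characteristic polynomial of 2×2 Sigma:
  det(Sigma - λI) = λ² - trace · λ + det = 0.
  trace = 20 + 16 = 36, det = 20·16 - (5)² = 295.
Step 2 — discriminant:
  Δ = trace² - 4·det = 1296 - 1180 = 116.
Step 3 — eigenvalues:
  λ = (trace ± √Δ)/2 = (36 ± 10.7703)/2,
  λ_1 = 23.3852,  λ_2 = 12.6148.

Step 4 — unit eigenvector for λ_1: solve (Sigma - λ_1 I)v = 0. First row:
  (20 - 23.3852)·v_x + (5)·v_y = 0, i.e. (-3.3852)·v_x + (5)·v_y = 0,
  so v ∝ (b, λ_1 - a) = (5, 3.3852) = u.
  ||u|| = √((5)² + (3.3852)²) = √(36.4593) ≈ 6.0382,
  v_1 = u/||u|| ≈ (0.8281, 0.5606) (||v_1|| = 1).

λ_1 = 23.3852,  λ_2 = 12.6148;  v_1 ≈ (0.8281, 0.5606)


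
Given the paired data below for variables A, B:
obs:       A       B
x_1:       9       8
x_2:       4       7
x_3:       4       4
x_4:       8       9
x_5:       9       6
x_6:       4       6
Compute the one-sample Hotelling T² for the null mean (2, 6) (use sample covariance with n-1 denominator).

Step 1 — sample mean vector:
  mean(A) = (9 + 4 + 4 + 8 + 9 + 4) / 6 = 38/6 = 6.3333
  mean(B) = (8 + 7 + 4 + 9 + 6 + 6) / 6 = 40/6 = 6.6667
  x̄ = (6.3333, 6.6667),  deviation x̄ - mu_0 = (6.3333, 6.6667) - (2, 6) = (4.3333, 0.6667).

Step 2 — sample covariance matrix, S[i,j] = (1/(n-1)) · Σ_k (x_{k,i} - mean_i) · (x_{k,j} - mean_j), divisor n-1 = 5:
  S[A,A] = ((2.6667)·(2.6667) + (-2.3333)·(-2.3333) + (-2.3333)·(-2.3333) + (1.6667)·(1.6667) + (2.6667)·(2.6667) + (-2.3333)·(-2.3333)) / 5 = 33.3333/5 = 6.6667
  S[A,B] = ((2.6667)·(1.3333) + (-2.3333)·(0.3333) + (-2.3333)·(-2.6667) + (1.6667)·(2.3333) + (2.6667)·(-0.6667) + (-2.3333)·(-0.6667)) / 5 = 12.6667/5 = 2.5333
  S[B,B] = ((1.3333)·(1.3333) + (0.3333)·(0.3333) + (-2.6667)·(-2.6667) + (2.3333)·(2.3333) + (-0.6667)·(-0.6667) + (-0.6667)·(-0.6667)) / 5 = 15.3333/5 = 3.0667
  S = [[6.6667, 2.5333],
 [2.5333, 3.0667]].

Step 3 — invert S. det(S) = 6.6667·3.0667 - (2.5333)² = 14.0267.
  S^{-1} = (1/det) · [[d, -b], [-b, a]] = [[0.2186, -0.1806],
 [-0.1806, 0.4753]].

Step 4 — quadratic form (x̄ - mu_0)^T · S^{-1} · (x̄ - mu_0):
  S^{-1} · (x̄ - mu_0) = (0.827, -0.4658),
  (x̄ - mu_0)^T · [...] = (4.3333)·(0.827) + (0.6667)·(-0.4658) = 3.2731.

Step 5 — scale by n: T² = 6 · 3.2731 = 19.6388.

T² ≈ 19.6388


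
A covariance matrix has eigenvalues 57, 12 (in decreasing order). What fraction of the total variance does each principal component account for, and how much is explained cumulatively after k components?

Step 1 — total variance = trace(Sigma) = Σ λ_i = 57 + 12 = 69.

Step 2 — fraction explained by component i = λ_i / Σ λ:
  PC1: 57/69 = 0.8261
  PC2: 12/69 = 0.1739

Step 3 — cumulative fraction after k components = (λ_1 + ... + λ_k) / Σ λ:
  k = 1: 57/69 = 0.8261
  k = 2: (57 + 12)/69 = 69/69 = 1

Summary (fraction, with percent):

explained: PC1 0.8261 (82.61%), PC2 0.1739 (17.39%);  cumulative: 0.8261, 1


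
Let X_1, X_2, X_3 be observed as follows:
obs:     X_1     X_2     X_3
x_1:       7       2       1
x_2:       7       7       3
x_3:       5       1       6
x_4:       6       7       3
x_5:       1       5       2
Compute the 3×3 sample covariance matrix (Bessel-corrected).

Step 1 — column means:
  mean(X_1) = (7 + 7 + 5 + 6 + 1) / 5 = 26/5 = 5.2
  mean(X_2) = (2 + 7 + 1 + 7 + 5) / 5 = 22/5 = 4.4
  mean(X_3) = (1 + 3 + 6 + 3 + 2) / 5 = 15/5 = 3

Step 2 — sample covariance S[i,j] = (1/(n-1)) · Σ_k (x_{k,i} - mean_i) · (x_{k,j} - mean_j), with n-1 = 4.
  S[X_1,X_1] = ((1.8)·(1.8) + (1.8)·(1.8) + (-0.2)·(-0.2) + (0.8)·(0.8) + (-4.2)·(-4.2)) / 4 = 24.8/4 = 6.2
  S[X_1,X_2] = ((1.8)·(-2.4) + (1.8)·(2.6) + (-0.2)·(-3.4) + (0.8)·(2.6) + (-4.2)·(0.6)) / 4 = 0.6/4 = 0.15
  S[X_1,X_3] = ((1.8)·(-2) + (1.8)·(0) + (-0.2)·(3) + (0.8)·(0) + (-4.2)·(-1)) / 4 = 0/4 = 0
  S[X_2,X_2] = ((-2.4)·(-2.4) + (2.6)·(2.6) + (-3.4)·(-3.4) + (2.6)·(2.6) + (0.6)·(0.6)) / 4 = 31.2/4 = 7.8
  S[X_2,X_3] = ((-2.4)·(-2) + (2.6)·(0) + (-3.4)·(3) + (2.6)·(0) + (0.6)·(-1)) / 4 = -6/4 = -1.5
  S[X_3,X_3] = ((-2)·(-2) + (0)·(0) + (3)·(3) + (0)·(0) + (-1)·(-1)) / 4 = 14/4 = 3.5

S is symmetric (S[j,i] = S[i,j]). Assembling:

S = [[6.2, 0.15, 0],
 [0.15, 7.8, -1.5],
 [0, -1.5, 3.5]]


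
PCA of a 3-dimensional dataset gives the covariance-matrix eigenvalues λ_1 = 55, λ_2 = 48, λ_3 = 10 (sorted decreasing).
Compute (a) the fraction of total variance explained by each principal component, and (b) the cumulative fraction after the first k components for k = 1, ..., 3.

Step 1 — total variance = trace(Sigma) = Σ λ_i = 55 + 48 + 10 = 113.

Step 2 — fraction explained by component i = λ_i / Σ λ:
  PC1: 55/113 = 0.4867
  PC2: 48/113 = 0.4248
  PC3: 10/113 = 0.0885

Step 3 — cumulative fraction after k components = (λ_1 + ... + λ_k) / Σ λ:
  k = 1: 55/113 = 0.4867
  k = 2: (55 + 48)/113 = 103/113 = 0.9115
  k = 3: (55 + 48 + 10)/113 = 113/113 = 1

Summary (fraction, with percent):

explained: PC1 0.4867 (48.67%), PC2 0.4248 (42.48%), PC3 0.0885 (8.85%);  cumulative: 0.4867, 0.9115, 1


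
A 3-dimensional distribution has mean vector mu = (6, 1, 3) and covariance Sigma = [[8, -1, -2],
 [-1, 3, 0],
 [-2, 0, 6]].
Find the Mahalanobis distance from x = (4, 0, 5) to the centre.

Step 1 — centre the observation: (x - mu) = (-2, -1, 2).

Step 2 — invert Sigma (cofactor / det for 3×3, or solve directly):
  Sigma^{-1} = [[0.1429, 0.0476, 0.0476],
 [0.0476, 0.3492, 0.0159],
 [0.0476, 0.0159, 0.1825]].

Step 3 — form the quadratic (x - mu)^T · Sigma^{-1} · (x - mu):
  Sigma^{-1} · (x - mu) = (-0.2381, -0.4127, 0.254).
  (x - mu)^T · [Sigma^{-1} · (x - mu)] = (-2)·(-0.2381) + (-1)·(-0.4127) + (2)·(0.254) = 1.3968.

Step 4 — take square root: d = √(1.3968) ≈ 1.1819.

d(x, mu) = √(1.3968) ≈ 1.1819


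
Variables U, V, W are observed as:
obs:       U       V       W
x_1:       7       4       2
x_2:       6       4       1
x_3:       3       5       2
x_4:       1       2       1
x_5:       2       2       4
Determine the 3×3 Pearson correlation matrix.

Step 1 — column means:
  mean(U) = (7 + 6 + 3 + 1 + 2) / 5 = 19/5 = 3.8
  mean(V) = (4 + 4 + 5 + 2 + 2) / 5 = 17/5 = 3.4
  mean(W) = (2 + 1 + 2 + 1 + 4) / 5 = 10/5 = 2

Step 2 — sample variances and covariances s[i,j] = (1/(n-1)) · Σ_k (x_{k,i} - mean_i) · (x_{k,j} - mean_j), with n-1 = 4:
  s[U,U] = ((3.2)·(3.2) + (2.2)·(2.2) + (-0.8)·(-0.8) + (-2.8)·(-2.8) + (-1.8)·(-1.8)) / 4 = 26.8/4 = 6.7
  s[U,V] = ((3.2)·(0.6) + (2.2)·(0.6) + (-0.8)·(1.6) + (-2.8)·(-1.4) + (-1.8)·(-1.4)) / 4 = 8.4/4 = 2.1
  s[U,W] = ((3.2)·(0) + (2.2)·(-1) + (-0.8)·(0) + (-2.8)·(-1) + (-1.8)·(2)) / 4 = -3/4 = -0.75
  s[V,V] = ((0.6)·(0.6) + (0.6)·(0.6) + (1.6)·(1.6) + (-1.4)·(-1.4) + (-1.4)·(-1.4)) / 4 = 7.2/4 = 1.8
  s[V,W] = ((0.6)·(0) + (0.6)·(-1) + (1.6)·(0) + (-1.4)·(-1) + (-1.4)·(2)) / 4 = -2/4 = -0.5
  s[W,W] = ((0)·(0) + (-1)·(-1) + (0)·(0) + (-1)·(-1) + (2)·(2)) / 4 = 6/4 = 1.5
  Sample standard deviations s_i = √(s[i,i]):
  s(U) = √(6.7) = 2.5884
  s(V) = √(1.8) = 1.3416
  s(W) = √(1.5) = 1.2247

Step 3 — r_{ij} = s_{ij} / (s_i · s_j):
  r[U,U] = 1 (diagonal).
  r[U,V] = 2.1 / (2.5884 · 1.3416) = 2.1 / 3.4728 = 0.6047
  r[U,W] = -0.75 / (2.5884 · 1.2247) = -0.75 / 3.1702 = -0.2366
  r[V,V] = 1 (diagonal).
  r[V,W] = -0.5 / (1.3416 · 1.2247) = -0.5 / 1.6432 = -0.3043
  r[W,W] = 1 (diagonal).

R is symmetric with unit diagonal. Assembling:

R = [[1, 0.6047, -0.2366],
 [0.6047, 1, -0.3043],
 [-0.2366, -0.3043, 1]]


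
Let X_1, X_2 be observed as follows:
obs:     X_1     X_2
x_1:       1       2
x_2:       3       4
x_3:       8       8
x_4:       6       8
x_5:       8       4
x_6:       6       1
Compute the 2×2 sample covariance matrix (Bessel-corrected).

Step 1 — column means:
  mean(X_1) = (1 + 3 + 8 + 6 + 8 + 6) / 6 = 32/6 = 5.3333
  mean(X_2) = (2 + 4 + 8 + 8 + 4 + 1) / 6 = 27/6 = 4.5

Step 2 — sample covariance S[i,j] = (1/(n-1)) · Σ_k (x_{k,i} - mean_i) · (x_{k,j} - mean_j), with n-1 = 5.
  S[X_1,X_1] = ((-4.3333)·(-4.3333) + (-2.3333)·(-2.3333) + (2.6667)·(2.6667) + (0.6667)·(0.6667) + (2.6667)·(2.6667) + (0.6667)·(0.6667)) / 5 = 39.3333/5 = 7.8667
  S[X_1,X_2] = ((-4.3333)·(-2.5) + (-2.3333)·(-0.5) + (2.6667)·(3.5) + (0.6667)·(3.5) + (2.6667)·(-0.5) + (0.6667)·(-3.5)) / 5 = 20/5 = 4
  S[X_2,X_2] = ((-2.5)·(-2.5) + (-0.5)·(-0.5) + (3.5)·(3.5) + (3.5)·(3.5) + (-0.5)·(-0.5) + (-3.5)·(-3.5)) / 5 = 43.5/5 = 8.7

S is symmetric (S[j,i] = S[i,j]). Assembling:

S = [[7.8667, 4],
 [4, 8.7]]


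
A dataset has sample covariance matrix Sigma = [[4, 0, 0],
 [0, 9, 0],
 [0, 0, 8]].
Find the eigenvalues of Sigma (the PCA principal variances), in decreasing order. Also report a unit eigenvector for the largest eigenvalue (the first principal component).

Step 1 — characteristic polynomial p(λ) = det(λI - Sigma) = λ³ - tr·λ² + c_1·λ - det, where tr = trace, c_1 = sum of the principal 2×2 minors, det = det(Sigma):
  tr = 4 + 9 + 8 = 21,
  c_1 = (4·9 - (0)²) + (4·8 - (0)²) + (9·8 - (0)²) = 36 + 32 + 72 = 140,
  det = 4·(9·8 - (0)²) - (0)·((0)·8 - (0)·(0)) + (0)·((0)·(0) - 9·(0)) = 4·(72) - (0)·(0) + (0)·(0) = 288.
  So p(λ) = λ³ - 21λ² + 140λ - 288.
Step 2 — look for an integer root (rational root theorem: any rational root is an integer divisor of 288). Testing λ = 4:
  p(4) = 64 - 336 + 560 - 288 = 0  ✓
  Dividing out (λ - 4): p(λ) = (λ - 4)(λ² - 17λ + 72).
Step 3 — remaining eigenvalues from the quadratic λ² - 17λ + 72 = 0:
  Δ = 17² - 4·72 = 289 - 288 = 1,  λ = (17 ± √1)/2 = (17 ± 1)/2 = 9 or 8.
  Sorted: λ_1 = 9,  λ_2 = 8,  λ_3 = 4  (check: sum = 21 = tr ✓).

Step 4 — unit eigenvector for λ_1 = 9: v spans the null space of (Sigma - λ_1 I), whose rows are
  r_1 = (-5, 0, 0),  r_2 = (0, 0, 0),  r_3 = (0, 0, -1).
  v is orthogonal to every row, so take v ∝ r_1 × r_3 = ((0)·(-1) - (0)·(0), (0)·(0) - (-5)·(-1), (-5)·(0) - (0)·(0)) = (0, -5, 0).
  Rescale (divide by 5; multiply by -1 so the first nonzero entry is positive): u = (0, 1, 0).
  ||u|| = √((0)² + (1)² + (0)²) = √(1) = 1,  v_1 = u/||u|| ≈ (0, 1, 0) (||v_1|| = 1).

λ_1 = 9,  λ_2 = 8,  λ_3 = 4;  v_1 ≈ (0, 1, 0)
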